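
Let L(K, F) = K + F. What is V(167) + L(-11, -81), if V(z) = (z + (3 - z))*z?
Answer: 409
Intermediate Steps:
L(K, F) = F + K
V(z) = 3*z
V(167) + L(-11, -81) = 3*167 + (-81 - 11) = 501 - 92 = 409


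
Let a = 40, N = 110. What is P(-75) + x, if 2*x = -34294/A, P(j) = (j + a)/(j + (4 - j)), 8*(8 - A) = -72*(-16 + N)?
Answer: -49239/1708 ≈ -28.828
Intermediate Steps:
A = 854 (A = 8 - (-9)*(-16 + 110) = 8 - (-9)*94 = 8 - ⅛*(-6768) = 8 + 846 = 854)
P(j) = 10 + j/4 (P(j) = (j + 40)/(j + (4 - j)) = (40 + j)/4 = (40 + j)*(¼) = 10 + j/4)
x = -17147/854 (x = (-34294/854)/2 = (-34294*1/854)/2 = (½)*(-17147/427) = -17147/854 ≈ -20.078)
P(-75) + x = (10 + (¼)*(-75)) - 17147/854 = (10 - 75/4) - 17147/854 = -35/4 - 17147/854 = -49239/1708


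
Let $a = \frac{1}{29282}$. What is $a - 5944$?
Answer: $- \frac{174052207}{29282} \approx -5944.0$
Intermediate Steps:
$a = \frac{1}{29282} \approx 3.4151 \cdot 10^{-5}$
$a - 5944 = \frac{1}{29282} - 5944 = - \frac{174052207}{29282}$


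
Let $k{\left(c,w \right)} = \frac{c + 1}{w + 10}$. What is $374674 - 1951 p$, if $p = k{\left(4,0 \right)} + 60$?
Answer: $\frac{513277}{2} \approx 2.5664 \cdot 10^{5}$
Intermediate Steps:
$k{\left(c,w \right)} = \frac{1 + c}{10 + w}$
$p = \frac{121}{2}$ ($p = \frac{1 + 4}{10 + 0} + 60 = \frac{1}{10} \cdot 5 + 60 = \frac{1}{2} + 60 = \frac{121}{2} \approx 60.5$)
$374674 - 1951 p = 374674 - 1951 \cdot \frac{121}{2} = 374674 - \frac{236071}{2} = \frac{513277}{2}$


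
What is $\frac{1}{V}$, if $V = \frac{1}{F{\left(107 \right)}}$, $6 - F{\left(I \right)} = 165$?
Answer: $-159$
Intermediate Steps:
$F{\left(I \right)} = -159$ ($F{\left(I \right)} = 6 - 165 = -159$)
$V = - \frac{1}{159}$ ($V = \frac{1}{-159} = - \frac{1}{159} \approx -0.0062893$)
$\frac{1}{V} = \frac{1}{- \frac{1}{159}} = -159$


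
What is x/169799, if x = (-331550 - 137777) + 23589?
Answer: -445738/169799 ≈ -2.6251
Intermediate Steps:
x = -445738 (x = -469327 + 23589 = -445738)
x/169799 = -445738/169799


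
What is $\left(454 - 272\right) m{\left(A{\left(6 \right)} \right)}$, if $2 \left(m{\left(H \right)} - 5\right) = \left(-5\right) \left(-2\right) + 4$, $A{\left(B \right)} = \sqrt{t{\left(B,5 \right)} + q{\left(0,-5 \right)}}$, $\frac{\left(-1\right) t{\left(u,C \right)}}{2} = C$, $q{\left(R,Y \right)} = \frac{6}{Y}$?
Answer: $2184$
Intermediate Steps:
$t{\left(u,C \right)} = - 2 C$
$A{\left(B \right)} = \frac{2 i \sqrt{70}}{5}$ ($A{\left(B \right)} = \sqrt{\left(-2\right) 5 + \frac{6}{-5}} = \sqrt{-10 + 6 \left(- \frac{1}{5}\right)} = \sqrt{-10 - \frac{6}{5}} = \sqrt{- \frac{56}{5}} = \frac{2 i \sqrt{70}}{5}$)
$m{\left(H \right)} = 12$ ($m{\left(H \right)} = 5 + \frac{\left(-5\right) \left(-2\right) + 4}{2} = 5 + \frac{10 + 4}{2} = 5 + \frac{1}{2} \cdot 14 = 5 + 7 = 12$)
$\left(454 - 272\right) m{\left(A{\left(6 \right)} \right)} = \left(454 - 272\right) 12 = 182 \cdot 12 = 2184$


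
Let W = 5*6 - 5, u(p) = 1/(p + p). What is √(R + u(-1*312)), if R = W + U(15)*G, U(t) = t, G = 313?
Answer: √114865881/156 ≈ 68.702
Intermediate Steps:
u(p) = 1/(2*p)
W = 25 (W = 30 - 5 = 25)
R = 4720 (R = 25 + 15*313 = 25 + 4695 = 4720)
√(R + u(-1*312)) = √(4720 + 1/(2*((-1*312)))) = √(4720 + (½)/(-312)) = √(4720 + (½)*(-1/312)) = √(4720 - 1/624) = √(2945279/624) = √114865881/156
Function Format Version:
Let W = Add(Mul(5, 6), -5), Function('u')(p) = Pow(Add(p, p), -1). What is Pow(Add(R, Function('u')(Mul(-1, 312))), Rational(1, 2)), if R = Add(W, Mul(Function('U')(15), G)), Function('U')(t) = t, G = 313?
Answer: Mul(Rational(1, 156), Pow(114865881, Rational(1, 2))) ≈ 68.702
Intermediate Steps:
Function('u')(p) = Mul(Rational(1, 2), Pow(p, -1)) (Function('u')(p) = Pow(Mul(2, p), -1) = Mul(Rational(1, 2), Pow(p, -1)))
W = 25 (W = Add(30, -5) = 25)
R = 4720 (R = Add(25, Mul(15, 313)) = Add(25, 4695) = 4720)
Pow(Add(R, Function('u')(Mul(-1, 312))), Rational(1, 2)) = Pow(Add(4720, Mul(Rational(1, 2), Pow(Mul(-1, 312), -1))), Rational(1, 2)) = Pow(Add(4720, Mul(Rational(1, 2), Pow(-312, -1))), Rational(1, 2)) = Pow(Add(4720, Mul(Rational(1, 2), Rational(-1, 312))), Rational(1, 2)) = Pow(Add(4720, Rational(-1, 624)), Rational(1, 2)) = Pow(Rational(2945279, 624), Rational(1, 2)) = Mul(Rational(1, 156), Pow(114865881, Rational(1, 2)))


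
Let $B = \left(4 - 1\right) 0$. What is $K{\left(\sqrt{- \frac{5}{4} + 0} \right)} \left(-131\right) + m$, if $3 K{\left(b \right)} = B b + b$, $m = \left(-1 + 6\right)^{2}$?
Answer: $25 - \frac{131 i \sqrt{5}}{6} \approx 25.0 - 48.821 i$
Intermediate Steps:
$B = 0$ ($B = 3 \cdot 0 = 0$)
$m = 25$ ($m = 5^{2} = 25$)
$K{\left(b \right)} = \frac{b}{3}$ ($K{\left(b \right)} = \frac{0 b + b}{3} = \frac{0 + b}{3} = \frac{b}{3}$)
$K{\left(\sqrt{- \frac{5}{4} + 0} \right)} \left(-131\right) + m = \frac{\sqrt{- \frac{5}{4} + 0}}{3} \left(-131\right) + 25 = \frac{\sqrt{- \frac{5}{4}}}{3} \left(-131\right) + 25 = \frac{\frac{1}{2} i \sqrt{5}}{3} \left(-131\right) + 25 = \frac{i \sqrt{5}}{6} \left(-131\right) + 25 = - \frac{131 i \sqrt{5}}{6} + 25 = 25 - \frac{131 i \sqrt{5}}{6}$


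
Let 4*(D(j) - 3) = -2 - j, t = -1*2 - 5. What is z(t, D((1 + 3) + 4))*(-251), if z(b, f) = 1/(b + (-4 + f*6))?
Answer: 251/8 ≈ 31.375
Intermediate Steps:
t = -7 (t = -2 - 5 = -7)
D(j) = 5/2 - j/4 (D(j) = 3 + (-2 - j)/4 = 3 + (-1/2 - j/4) = 5/2 - j/4)
z(b, f) = 1/(-4 + b + 6*f) (z(b, f) = 1/(b + (-4 + 6*f)) = 1/(-4 + b + 6*f))
z(t, D((1 + 3) + 4))*(-251) = -251/(-4 - 7 + 6*(5/2 - ((1 + 3) + 4)/4)) = -251/(-4 - 7 + 6*(5/2 - (4 + 4)/4)) = -251/(-4 - 7 + 6*(5/2 - 1/4*8)) = -251/(-4 - 7 + 6*(5/2 - 2)) = -251/(-4 - 7 + 6*(1/2)) = -251/(-4 - 7 + 3) = -251/(-8) = -1/8*(-251) = 251/8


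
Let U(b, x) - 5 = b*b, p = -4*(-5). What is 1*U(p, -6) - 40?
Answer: 365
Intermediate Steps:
p = 20
U(b, x) = 5 + b² (U(b, x) = 5 + b*b = 5 + b²)
1*U(p, -6) - 40 = 1*(5 + 20²) - 40 = 1*(5 + 400) - 40 = 1*405 - 40 = 405 - 40 = 365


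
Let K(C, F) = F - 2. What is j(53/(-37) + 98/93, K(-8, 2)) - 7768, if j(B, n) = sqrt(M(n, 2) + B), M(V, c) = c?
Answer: -7768 + sqrt(19197339)/3441 ≈ -7766.7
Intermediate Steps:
K(C, F) = -2 + F
j(B, n) = sqrt(2 + B)
j(53/(-37) + 98/93, K(-8, 2)) - 7768 = sqrt(2 + (53/(-37) + 98/93)) - 7768 = sqrt(2 + (53*(-1/37) + 98*(1/93))) - 7768 = sqrt(2 + (-53/37 + 98/93)) - 7768 = sqrt(2 - 1303/3441) - 7768 = sqrt(5579/3441) - 7768 = sqrt(19197339)/3441 - 7768 = -7768 + sqrt(19197339)/3441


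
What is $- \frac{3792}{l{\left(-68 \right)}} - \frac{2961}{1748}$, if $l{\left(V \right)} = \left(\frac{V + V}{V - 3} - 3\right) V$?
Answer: $- \frac{121530333}{2288132} \approx -53.113$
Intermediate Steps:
$l{\left(V \right)} = V \left(-3 + \frac{2 V}{-3 + V}\right)$ ($l{\left(V \right)} = \left(\frac{2 V}{-3 + V} - 3\right) V = \left(-3 + \frac{2 V}{-3 + V}\right) V = V \left(-3 + \frac{2 V}{-3 + V}\right)$)
$- \frac{3792}{l{\left(-68 \right)}} - \frac{2961}{1748} = - \frac{3792}{\left(-68\right) \frac{1}{-3 - 68} \left(9 - -68\right)} - \frac{2961}{1748} = - \frac{3792}{\left(-68\right) \frac{1}{-71} \left(9 + 68\right)} - \frac{2961}{1748} = - \frac{3792}{\left(-68\right) \left(- \frac{1}{71}\right) 77} - \frac{2961}{1748} = - \frac{3792}{\frac{5236}{71}} - \frac{2961}{1748} = \left(-3792\right) \frac{71}{5236} - \frac{2961}{1748} = - \frac{67308}{1309} - \frac{2961}{1748} = - \frac{121530333}{2288132}$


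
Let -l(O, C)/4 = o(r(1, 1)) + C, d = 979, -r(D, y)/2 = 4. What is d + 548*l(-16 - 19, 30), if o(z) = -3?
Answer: -58205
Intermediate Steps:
r(D, y) = -8 (r(D, y) = -2*4 = -8)
l(O, C) = 12 - 4*C (l(O, C) = -4*(-3 + C) = 12 - 4*C)
d + 548*l(-16 - 19, 30) = 979 + 548*(12 - 4*30) = 979 + 548*(12 - 120) = 979 + 548*(-108) = 979 - 59184 = -58205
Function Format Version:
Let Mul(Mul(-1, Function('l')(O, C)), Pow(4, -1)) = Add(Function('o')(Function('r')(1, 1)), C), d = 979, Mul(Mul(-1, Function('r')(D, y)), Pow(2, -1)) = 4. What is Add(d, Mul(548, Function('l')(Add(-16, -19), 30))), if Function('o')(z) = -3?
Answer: -58205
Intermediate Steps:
Function('r')(D, y) = -8 (Function('r')(D, y) = Mul(-2, 4) = -8)
Function('l')(O, C) = Add(12, Mul(-4, C)) (Function('l')(O, C) = Mul(-4, Add(-3, C)) = Add(12, Mul(-4, C)))
Add(d, Mul(548, Function('l')(Add(-16, -19), 30))) = Add(979, Mul(548, Add(12, Mul(-4, 30)))) = Add(979, Mul(548, Add(12, -120))) = Add(979, Mul(548, -108)) = Add(979, -59184) = -58205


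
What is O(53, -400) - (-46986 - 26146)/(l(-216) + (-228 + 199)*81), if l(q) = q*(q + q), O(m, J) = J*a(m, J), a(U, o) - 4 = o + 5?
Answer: 14226686332/90963 ≈ 1.5640e+5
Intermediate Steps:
a(U, o) = 9 + o (a(U, o) = 4 + (o + 5) = 4 + (5 + o) = 9 + o)
O(m, J) = J*(9 + J)
l(q) = 2*q² (l(q) = q*(2*q) = 2*q²)
O(53, -400) - (-46986 - 26146)/(l(-216) + (-228 + 199)*81) = -400*(9 - 400) - (-46986 - 26146)/(2*(-216)² + (-228 + 199)*81) = -400*(-391) - (-73132)/(2*46656 - 29*81) = 156400 - (-73132)/(93312 - 2349) = 156400 - (-73132)/90963 = 156400 - 1*(-73132/90963) = 156400 + 73132/90963 = 14226686332/90963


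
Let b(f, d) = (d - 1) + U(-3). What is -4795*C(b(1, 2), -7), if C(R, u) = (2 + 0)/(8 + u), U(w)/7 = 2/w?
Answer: -9590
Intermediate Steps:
U(w) = 14/w (U(w) = 7*(2/w) = 14/w)
b(f, d) = -17/3 + d (b(f, d) = (d - 1) + 14/(-3) = (-1 + d) + 14*(-1/3) = (-1 + d) - 14/3 = -17/3 + d)
C(R, u) = 2/(8 + u)
-4795*C(b(1, 2), -7) = -9590/(8 - 7) = -9590/1 = -9590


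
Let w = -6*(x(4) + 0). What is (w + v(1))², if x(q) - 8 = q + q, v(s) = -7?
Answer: 10609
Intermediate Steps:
x(q) = 8 + 2*q (x(q) = 8 + (q + q) = 8 + 2*q)
w = -96 (w = -6*((8 + 2*4) + 0) = -6*((8 + 8) + 0) = -6*(16 + 0) = -6*16 = -96)
(w + v(1))² = (-96 - 7)² = (-103)² = 10609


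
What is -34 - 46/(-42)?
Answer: -691/21 ≈ -32.905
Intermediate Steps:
-34 - 46/(-42) = -34 - 1/42*(-46) = -34 + 23/21 = -691/21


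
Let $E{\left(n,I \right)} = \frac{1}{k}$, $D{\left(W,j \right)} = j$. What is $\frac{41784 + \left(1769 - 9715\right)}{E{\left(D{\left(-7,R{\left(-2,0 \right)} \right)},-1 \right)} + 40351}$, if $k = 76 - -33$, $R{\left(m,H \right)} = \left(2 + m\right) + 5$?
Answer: $\frac{1844171}{2199130} \approx 0.83859$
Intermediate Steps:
$R{\left(m,H \right)} = 7 + m$
$k = 109$ ($k = 76 + \left(-5 + 38\right) = 76 + 33 = 109$)
$E{\left(n,I \right)} = \frac{1}{109}$
$\frac{41784 + \left(1769 - 9715\right)}{E{\left(D{\left(-7,R{\left(-2,0 \right)} \right)},-1 \right)} + 40351} = \frac{41784 + \left(1769 - 9715\right)}{\frac{1}{109} + 40351} = \frac{41784 + \left(1769 - 9715\right)}{\frac{4398260}{109}} = \left(41784 - 7946\right) \frac{109}{4398260} = 33838 \cdot \frac{109}{4398260} = \frac{1844171}{2199130}$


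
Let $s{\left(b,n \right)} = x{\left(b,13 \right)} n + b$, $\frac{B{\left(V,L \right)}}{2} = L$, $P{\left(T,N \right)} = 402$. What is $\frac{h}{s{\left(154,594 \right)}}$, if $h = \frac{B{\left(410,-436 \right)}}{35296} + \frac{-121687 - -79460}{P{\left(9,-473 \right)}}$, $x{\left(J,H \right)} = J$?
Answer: $- \frac{5480863}{4779916680} \approx -0.0011466$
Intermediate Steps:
$B{\left(V,L \right)} = 2 L$
$h = - \frac{93174671}{886812}$ ($h = \frac{2 \left(-436\right)}{35296} + \frac{-121687 - -79460}{402} = \left(-872\right) \frac{1}{35296} + \left(-121687 + 79460\right) \frac{1}{402} = - \frac{109}{4412} - \frac{42227}{402} = - \frac{93174671}{886812} \approx -105.07$)
$s{\left(b,n \right)} = b + b n$ ($s{\left(b,n \right)} = b n + b = b + b n$)
$\frac{h}{s{\left(154,594 \right)}} = - \frac{93174671}{886812 \cdot 154 \left(1 + 594\right)} = - \frac{93174671}{886812 \cdot 154 \cdot 595} = - \frac{93174671}{886812 \cdot 91630} = \left(- \frac{93174671}{886812}\right) \frac{1}{91630} = - \frac{5480863}{4779916680}$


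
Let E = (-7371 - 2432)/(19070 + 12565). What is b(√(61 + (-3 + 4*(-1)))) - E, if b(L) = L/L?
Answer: 41438/31635 ≈ 1.3099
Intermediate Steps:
b(L) = 1
E = -9803/31635 ≈ -0.30988
b(√(61 + (-3 + 4*(-1)))) - E = 1 - 1*(-9803/31635) = 1 + 9803/31635 = 41438/31635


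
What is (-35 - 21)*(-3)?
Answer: 168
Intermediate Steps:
(-35 - 21)*(-3) = -56*(-3) = 168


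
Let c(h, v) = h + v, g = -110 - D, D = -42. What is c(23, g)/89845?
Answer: -9/17969 ≈ -0.00050086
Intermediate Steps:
g = -68 (g = -110 - 1*(-42) = -110 + 42 = -68)
c(23, g)/89845 = (23 - 68)/89845 = -45*1/89845 = -9/17969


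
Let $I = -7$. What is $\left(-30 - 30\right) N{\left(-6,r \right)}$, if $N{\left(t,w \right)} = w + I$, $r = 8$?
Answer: $-60$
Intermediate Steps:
$N{\left(t,w \right)} = -7 + w$ ($N{\left(t,w \right)} = w - 7 = -7 + w$)
$\left(-30 - 30\right) N{\left(-6,r \right)} = \left(-30 - 30\right) \left(-7 + 8\right) = \left(-30 - 30\right) 1 = \left(-60\right) 1 = -60$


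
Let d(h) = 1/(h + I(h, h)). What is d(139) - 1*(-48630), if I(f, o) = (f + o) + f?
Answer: 27038281/556 ≈ 48630.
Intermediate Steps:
I(f, o) = o + 2*f
d(h) = 1/(4*h) (d(h) = 1/(h + (h + 2*h)) = 1/(h + 3*h) = 1/(4*h))
d(139) - 1*(-48630) = (1/4)/139 - 1*(-48630) = (1/4)*(1/139) + 48630 = 1/556 + 48630 = 27038281/556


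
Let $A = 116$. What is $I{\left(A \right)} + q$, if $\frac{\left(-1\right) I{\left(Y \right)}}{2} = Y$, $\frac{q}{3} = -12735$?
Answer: $-38437$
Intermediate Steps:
$q = -38205$ ($q = 3 \left(-12735\right) = -38205$)
$I{\left(Y \right)} = - 2 Y$
$I{\left(A \right)} + q = \left(-2\right) 116 - 38205 = -232 - 38205 = -38437$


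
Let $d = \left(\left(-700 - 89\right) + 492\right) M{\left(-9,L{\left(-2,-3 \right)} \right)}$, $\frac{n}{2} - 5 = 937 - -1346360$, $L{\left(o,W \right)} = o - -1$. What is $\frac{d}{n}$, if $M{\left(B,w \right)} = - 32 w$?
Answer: $- \frac{216}{61241} \approx -0.003527$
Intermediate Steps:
$L{\left(o,W \right)} = 1 + o$ ($L{\left(o,W \right)} = o + 1 = 1 + o$)
$n = 2694604$ ($n = 10 + 2 \left(937 - -1346360\right) = 10 + 2 \left(937 + 1346360\right) = 10 + 2 \cdot 1347297 = 10 + 2694594 = 2694604$)
$M{\left(B,w \right)} = - 32 w$
$d = -9504$ ($d = \left(\left(-700 - 89\right) + 492\right) \left(- 32 \left(1 - 2\right)\right) = \left(\left(-700 - 89\right) + 492\right) \left(\left(-32\right) \left(-1\right)\right) = \left(-789 + 492\right) 32 = \left(-297\right) 32 = -9504$)
$\frac{d}{n} = - \frac{9504}{2694604} = \left(-9504\right) \frac{1}{2694604} = - \frac{216}{61241}$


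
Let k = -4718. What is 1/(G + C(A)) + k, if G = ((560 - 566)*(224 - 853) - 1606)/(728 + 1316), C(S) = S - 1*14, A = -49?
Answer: -149329929/31651 ≈ -4718.0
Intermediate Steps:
C(S) = -14 + S (C(S) = S - 14 = -14 + S)
G = 542/511 (G = (-6*(-629) - 1606)/2044 = (3774 - 1606)*(1/2044) = 2168*(1/2044) = 542/511 ≈ 1.0607)
1/(G + C(A)) + k = 1/(542/511 + (-14 - 49)) - 4718 = 1/(542/511 - 63) - 4718 = 1/(-31651/511) - 4718 = -511/31651 - 4718 = -149329929/31651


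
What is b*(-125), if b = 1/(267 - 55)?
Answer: -125/212 ≈ -0.58962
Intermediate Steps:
b = 1/212 ≈ 0.0047170
b*(-125) = (1/212)*(-125) = -125/212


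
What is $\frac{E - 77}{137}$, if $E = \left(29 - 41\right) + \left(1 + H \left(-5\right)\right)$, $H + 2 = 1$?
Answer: $- \frac{83}{137} \approx -0.60584$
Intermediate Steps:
$H = -1$ ($H = -2 + 1 = -1$)
$E = -6$ ($E = \left(29 - 41\right) + \left(1 - -5\right) = -12 + \left(1 + 5\right) = -12 + 6 = -6$)
$\frac{E - 77}{137} = \frac{-6 - 77}{137} = \left(-83\right) \frac{1}{137} = - \frac{83}{137}$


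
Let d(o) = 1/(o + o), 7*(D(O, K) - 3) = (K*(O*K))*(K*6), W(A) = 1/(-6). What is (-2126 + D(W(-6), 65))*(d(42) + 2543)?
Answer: -30918986459/294 ≈ -1.0517e+8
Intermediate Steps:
W(A) = -⅙
D(O, K) = 3 + 6*O*K³/7 (D(O, K) = 3 + ((K*(O*K))*(K*6))/7 = 3 + ((K*(K*O))*(6*K))/7 = 3 + ((O*K²)*(6*K))/7 = 3 + (6*O*K³)/7 = 3 + 6*O*K³/7)
d(o) = 1/(2*o)
(-2126 + D(W(-6), 65))*(d(42) + 2543) = (-2126 + (3 + (6/7)*(-⅙)*65³))*((½)/42 + 2543) = (-2126 + (3 + (6/7)*(-⅙)*274625))*((½)*(1/42) + 2543) = (-2126 + (3 - 274625/7))*(1/84 + 2543) = (-2126 - 274604/7)*(213613/84) = -289486/7*213613/84 = -30918986459/294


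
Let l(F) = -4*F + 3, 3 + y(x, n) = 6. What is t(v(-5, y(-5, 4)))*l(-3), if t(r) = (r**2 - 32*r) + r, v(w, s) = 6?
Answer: -2250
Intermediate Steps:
y(x, n) = 3 (y(x, n) = -3 + 6 = 3)
l(F) = 3 - 4*F
t(r) = r**2 - 31*r
t(v(-5, y(-5, 4)))*l(-3) = (6*(-31 + 6))*(3 - 4*(-3)) = (6*(-25))*(3 + 12) = -150*15 = -2250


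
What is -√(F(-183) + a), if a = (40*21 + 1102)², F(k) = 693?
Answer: -√3772057 ≈ -1942.2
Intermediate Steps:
a = 3771364 (a = (840 + 1102)² = 1942² = 3771364)
-√(F(-183) + a) = -√(693 + 3771364) = -√3772057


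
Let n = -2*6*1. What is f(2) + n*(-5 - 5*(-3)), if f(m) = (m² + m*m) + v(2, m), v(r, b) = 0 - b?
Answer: -114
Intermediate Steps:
v(r, b) = -b
n = -12 (n = -12*1 = -12)
f(m) = -m + 2*m² (f(m) = (m² + m*m) - m = (m² + m²) - m = 2*m² - m = -m + 2*m²)
f(2) + n*(-5 - 5*(-3)) = 2*(-1 + 2*2) - 12*(-5 - 5*(-3)) = 2*(-1 + 4) - 12*(-5 + 15) = 2*3 - 12*10 = 6 - 120 = -114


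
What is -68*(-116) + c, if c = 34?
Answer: 7922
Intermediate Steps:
-68*(-116) + c = -68*(-116) + 34 = 7888 + 34 = 7922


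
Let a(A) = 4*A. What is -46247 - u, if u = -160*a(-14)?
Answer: -55207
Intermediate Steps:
u = 8960 (u = -640*(-14) = -160*(-56) = 8960)
-46247 - u = -46247 - 1*8960 = -46247 - 8960 = -55207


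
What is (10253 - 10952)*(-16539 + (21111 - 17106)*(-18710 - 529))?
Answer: 53871045066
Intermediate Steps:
(10253 - 10952)*(-16539 + (21111 - 17106)*(-18710 - 529)) = -699*(-16539 + 4005*(-19239)) = -699*(-16539 - 77052195) = -699*(-77068734) = 53871045066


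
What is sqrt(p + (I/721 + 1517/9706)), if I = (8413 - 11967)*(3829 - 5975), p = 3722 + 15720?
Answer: sqrt(1470168055132829178)/6998026 ≈ 173.26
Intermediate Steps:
p = 19442
I = 7626884 (I = -3554*(-2146) = 7626884)
sqrt(p + (I/721 + 1517/9706)) = sqrt(19442 + (7626884/721 + 1517/9706)) = sqrt(19442 + 74027629861/6998026) = sqrt(210083251353/6998026) = sqrt(1470168055132829178)/6998026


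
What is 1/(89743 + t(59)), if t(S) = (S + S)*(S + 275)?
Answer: 1/129155 ≈ 7.7426e-6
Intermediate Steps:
t(S) = 2*S*(275 + S) (t(S) = (2*S)*(275 + S) = 2*S*(275 + S))
1/(89743 + t(59)) = 1/(89743 + 2*59*(275 + 59)) = 1/(89743 + 2*59*334) = 1/(89743 + 39412) = 1/129155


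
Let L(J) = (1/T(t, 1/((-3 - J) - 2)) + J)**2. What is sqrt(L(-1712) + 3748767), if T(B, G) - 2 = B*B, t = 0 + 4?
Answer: sqrt(2164164733)/18 ≈ 2584.5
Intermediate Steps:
t = 4
T(B, G) = 2 + B**2 (T(B, G) = 2 + B*B = 2 + B**2)
L(J) = (1/18 + J)**2 (L(J) = (1/(2 + 4**2) + J)**2 = (1/(2 + 16) + J)**2 = (1/18 + J)**2)
sqrt(L(-1712) + 3748767) = sqrt((1 + 18*(-1712))**2/324 + 3748767) = sqrt((1 - 30816)**2/324 + 3748767) = sqrt((1/324)*(-30815)**2 + 3748767) = sqrt((1/324)*949564225 + 3748767) = sqrt(949564225/324 + 3748767) = sqrt(2164164733/324) = sqrt(2164164733)/18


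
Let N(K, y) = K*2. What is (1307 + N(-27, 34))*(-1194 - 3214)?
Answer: -5523224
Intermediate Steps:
N(K, y) = 2*K
(1307 + N(-27, 34))*(-1194 - 3214) = (1307 + 2*(-27))*(-1194 - 3214) = (1307 - 54)*(-4408) = 1253*(-4408) = -5523224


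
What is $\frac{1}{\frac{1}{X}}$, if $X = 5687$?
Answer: $5687$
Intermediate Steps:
$\frac{1}{\frac{1}{X}} = \frac{1}{\frac{1}{5687}} = 5687$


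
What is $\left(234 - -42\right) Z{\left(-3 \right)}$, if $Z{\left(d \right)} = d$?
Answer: $-828$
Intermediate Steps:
$\left(234 - -42\right) Z{\left(-3 \right)} = \left(234 - -42\right) \left(-3\right) = \left(234 + 42\right) \left(-3\right) = 276 \left(-3\right) = -828$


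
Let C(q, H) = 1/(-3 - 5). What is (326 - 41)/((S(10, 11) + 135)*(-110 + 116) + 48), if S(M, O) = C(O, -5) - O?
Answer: 76/211 ≈ 0.36019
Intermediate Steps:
C(q, H) = -⅛ (C(q, H) = 1/(-8) = -⅛)
S(M, O) = -⅛ - O
(326 - 41)/((S(10, 11) + 135)*(-110 + 116) + 48) = (326 - 41)/(((-⅛ - 1*11) + 135)*(-110 + 116) + 48) = 285/(((-⅛ - 11) + 135)*6 + 48) = 285/((-89/8 + 135)*6 + 48) = 285/((991/8)*6 + 48) = 285/(2973/4 + 48) = 285/(3165/4) = 285*(4/3165) = 76/211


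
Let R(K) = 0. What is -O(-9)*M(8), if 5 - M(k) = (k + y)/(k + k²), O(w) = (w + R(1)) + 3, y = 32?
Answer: 80/3 ≈ 26.667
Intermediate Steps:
O(w) = 3 + w (O(w) = (w + 0) + 3 = w + 3 = 3 + w)
M(k) = 5 - (32 + k)/(k + k²) (M(k) = 5 - (k + 32)/(k + k²) = 5 - (32 + k)/(k + k²))
-O(-9)*M(8) = -(3 - 9)*(-32 + 4*8 + 5*8²)/(8*(1 + 8)) = -(-6)*(⅛)*(-32 + 32 + 5*64)/9 = -(-6)*(⅛)*(⅑)*(-32 + 32 + 320) = -(-6)*(⅛)*(⅑)*320 = -(-6)*40/9 = -1*(-80/3) = 80/3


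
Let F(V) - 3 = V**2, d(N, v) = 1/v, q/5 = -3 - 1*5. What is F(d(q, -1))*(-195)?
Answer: -780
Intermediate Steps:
q = -40 (q = 5*(-3 - 1*5) = 5*(-3 - 5) = 5*(-8) = -40)
F(V) = 3 + V**2
F(d(q, -1))*(-195) = (3 + (1/(-1))**2)*(-195) = (3 + (-1)**2)*(-195) = (3 + 1)*(-195) = 4*(-195) = -780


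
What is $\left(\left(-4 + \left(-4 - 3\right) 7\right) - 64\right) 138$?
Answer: $-16146$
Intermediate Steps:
$\left(\left(-4 + \left(-4 - 3\right) 7\right) - 64\right) 138 = \left(\left(-4 - 49\right) - 64\right) 138 = \left(-53 - 64\right) 138 = \left(-117\right) 138 = -16146$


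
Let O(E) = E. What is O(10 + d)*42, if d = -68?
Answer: -2436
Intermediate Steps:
O(10 + d)*42 = (10 - 68)*42 = -58*42 = -2436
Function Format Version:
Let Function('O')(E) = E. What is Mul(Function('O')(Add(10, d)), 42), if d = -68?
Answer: -2436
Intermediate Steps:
Mul(Function('O')(Add(10, d)), 42) = Mul(Add(10, -68), 42) = Mul(-58, 42) = -2436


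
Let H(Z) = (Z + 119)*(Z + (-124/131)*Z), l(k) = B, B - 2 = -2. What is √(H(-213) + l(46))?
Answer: √18360174/131 ≈ 32.709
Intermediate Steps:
B = 0 (B = 2 - 2 = 0)
l(k) = 0
H(Z) = 7*Z*(119 + Z)/131 (H(Z) = (119 + Z)*(Z + (-124*1/131)*Z) = (119 + Z)*(Z - 124*Z/131) = (119 + Z)*(7*Z/131) = 7*Z*(119 + Z)/131)
√(H(-213) + l(46)) = √((7/131)*(-213)*(119 - 213) + 0) = √((7/131)*(-213)*(-94) + 0) = √(140154/131 + 0) = √(140154/131) = √18360174/131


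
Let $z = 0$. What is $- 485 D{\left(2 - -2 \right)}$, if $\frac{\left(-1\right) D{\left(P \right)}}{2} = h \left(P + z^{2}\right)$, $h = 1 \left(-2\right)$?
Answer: $-7760$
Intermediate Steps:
$h = -2$
$D{\left(P \right)} = 4 P$ ($D{\left(P \right)} = - 2 \left(- 2 \left(P + 0^{2}\right)\right) = - 2 \left(- 2 \left(P + 0\right)\right) = - 2 \left(- 2 P\right) = 4 P$)
$- 485 D{\left(2 - -2 \right)} = - 485 \cdot 4 \left(2 - -2\right) = - 485 \cdot 4 \left(2 + 2\right) = - 485 \cdot 4 \cdot 4 = \left(-485\right) 16 = -7760$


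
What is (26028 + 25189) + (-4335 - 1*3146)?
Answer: 43736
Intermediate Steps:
(26028 + 25189) + (-4335 - 1*3146) = 51217 + (-4335 - 3146) = 51217 - 7481 = 43736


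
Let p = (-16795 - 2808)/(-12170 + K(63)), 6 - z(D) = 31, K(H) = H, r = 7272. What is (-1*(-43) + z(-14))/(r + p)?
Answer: 217926/88061707 ≈ 0.0024747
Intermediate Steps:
z(D) = -25 (z(D) = 6 - 1*31 = 6 - 31 = -25)
p = 19603/12107 (p = (-16795 - 2808)/(-12170 + 63) = -19603/(-12107) = -19603*(-1/12107) = 19603/12107 ≈ 1.6191)
(-1*(-43) + z(-14))/(r + p) = (-1*(-43) - 25)/(7272 + 19603/12107) = (43 - 25)/(88061707/12107) = 18*(12107/88061707) = 217926/88061707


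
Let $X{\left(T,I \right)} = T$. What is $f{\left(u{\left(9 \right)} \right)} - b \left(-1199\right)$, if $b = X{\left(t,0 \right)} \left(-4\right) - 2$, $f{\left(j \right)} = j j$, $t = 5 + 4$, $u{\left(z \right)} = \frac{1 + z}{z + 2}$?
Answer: $- \frac{5512902}{121} \approx -45561.0$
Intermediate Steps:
$u{\left(z \right)} = \frac{1 + z}{2 + z}$
$t = 9$
$f{\left(j \right)} = j^{2}$
$b = -38$ ($b = 9 \left(-4\right) - 2 = -36 - 2 = -38$)
$f{\left(u{\left(9 \right)} \right)} - b \left(-1199\right) = \left(\frac{1 + 9}{2 + 9}\right)^{2} - \left(-38\right) \left(-1199\right) = \left(\frac{1}{11} \cdot 10\right)^{2} - 45562 = \left(\frac{10}{11}\right)^{2} - 45562 = \frac{100}{121} - 45562 = - \frac{5512902}{121}$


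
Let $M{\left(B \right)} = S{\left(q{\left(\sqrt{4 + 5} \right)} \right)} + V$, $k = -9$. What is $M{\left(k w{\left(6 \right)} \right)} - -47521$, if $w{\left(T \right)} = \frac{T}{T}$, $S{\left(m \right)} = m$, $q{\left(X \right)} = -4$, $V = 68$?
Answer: $47585$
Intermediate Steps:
$w{\left(T \right)} = 1$
$M{\left(B \right)} = 64$ ($M{\left(B \right)} = -4 + 68 = 64$)
$M{\left(k w{\left(6 \right)} \right)} - -47521 = 64 - -47521 = 64 + 47521 = 47585$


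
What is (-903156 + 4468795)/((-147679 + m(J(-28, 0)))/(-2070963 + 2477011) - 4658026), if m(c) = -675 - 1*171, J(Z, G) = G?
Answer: -1447820584672/1891382289773 ≈ -0.76548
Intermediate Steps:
m(c) = -846 (m(c) = -675 - 171 = -846)
(-903156 + 4468795)/((-147679 + m(J(-28, 0)))/(-2070963 + 2477011) - 4658026) = (-903156 + 4468795)/((-147679 - 846)/(-2070963 + 2477011) - 4658026) = 3565639/(-148525/406048 - 4658026) = 3565639/(-1891382289773/406048) = 3565639*(-406048/1891382289773) = -1447820584672/1891382289773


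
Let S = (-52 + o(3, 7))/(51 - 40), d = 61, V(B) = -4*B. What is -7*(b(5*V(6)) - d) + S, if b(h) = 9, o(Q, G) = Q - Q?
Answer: 3952/11 ≈ 359.27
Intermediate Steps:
o(Q, G) = 0
S = -52/11 (S = (-52 + 0)/(51 - 40) = -52/11 ≈ -4.7273)
-7*(b(5*V(6)) - d) + S = -7*(9 - 1*61) - 52/11 = -7*(9 - 61) - 52/11 = -7*(-52) - 52/11 = 364 - 52/11 = 3952/11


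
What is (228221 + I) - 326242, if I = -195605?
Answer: -293626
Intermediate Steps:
(228221 + I) - 326242 = (228221 - 195605) - 326242 = 32616 - 326242 = -293626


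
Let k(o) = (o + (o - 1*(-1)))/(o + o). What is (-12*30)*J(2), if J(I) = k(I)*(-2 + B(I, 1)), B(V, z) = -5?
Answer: 3150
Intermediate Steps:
k(o) = (1 + 2*o)/(2*o) (k(o) = (o + (o + 1))/((2*o)) = (o + (1 + o))*(1/(2*o)) = (1 + 2*o)*(1/(2*o)) = (1 + 2*o)/(2*o))
J(I) = -7*(½ + I)/I (J(I) = ((½ + I)/I)*(-2 - 5) = ((½ + I)/I)*(-7) = -7*(½ + I)/I)
(-12*30)*J(2) = (-12*30)*(-7 - 7/2/2) = -360*(-7 - 7/2*½) = -360*(-7 - 7/4) = -360*(-35/4) = 3150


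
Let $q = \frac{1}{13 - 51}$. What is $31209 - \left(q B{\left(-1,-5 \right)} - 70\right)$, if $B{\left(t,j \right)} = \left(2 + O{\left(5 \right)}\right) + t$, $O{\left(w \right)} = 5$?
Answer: $\frac{594304}{19} \approx 31279.0$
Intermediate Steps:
$q = - \frac{1}{38}$ ($q = \frac{1}{-38} = - \frac{1}{38} \approx -0.026316$)
$B{\left(t,j \right)} = 7 + t$ ($B{\left(t,j \right)} = \left(2 + 5\right) + t = 7 + t$)
$31209 - \left(q B{\left(-1,-5 \right)} - 70\right) = 31209 - \left(- \frac{7 - 1}{38} - 70\right) = 31209 - \left(\left(- \frac{1}{38}\right) 6 - 70\right) = 31209 - \left(- \frac{3}{19} - 70\right) = 31209 - - \frac{1333}{19} = 31209 + \frac{1333}{19} = \frac{594304}{19}$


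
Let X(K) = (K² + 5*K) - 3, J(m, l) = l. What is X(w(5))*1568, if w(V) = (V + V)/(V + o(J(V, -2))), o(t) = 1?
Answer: 114464/9 ≈ 12718.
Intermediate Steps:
w(V) = 2*V/(1 + V) (w(V) = (V + V)/(V + 1) = (2*V)/(1 + V) = 2*V/(1 + V))
X(K) = -3 + K² + 5*K
X(w(5))*1568 = (-3 + (2*5/(1 + 5))² + 5*(2*5/(1 + 5)))*1568 = (-3 + (2*5/6)² + 5*(2*5/6))*1568 = (-3 + (2*5*(⅙))² + 5*(2*5*(⅙)))*1568 = (-3 + (5/3)² + 5*(5/3))*1568 = (-3 + 25/9 + 25/3)*1568 = (73/9)*1568 = 114464/9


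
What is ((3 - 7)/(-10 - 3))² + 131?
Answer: 22155/169 ≈ 131.09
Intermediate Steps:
((3 - 7)/(-10 - 3))² + 131 = (-4/(-13))² + 131 = (-4*(-1/13))² + 131 = (4/13)² + 131 = 16/169 + 131 = 22155/169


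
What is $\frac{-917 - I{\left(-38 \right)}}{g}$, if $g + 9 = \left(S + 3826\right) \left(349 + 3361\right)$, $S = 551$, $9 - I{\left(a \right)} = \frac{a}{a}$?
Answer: $- \frac{925}{16238661} \approx -5.6963 \cdot 10^{-5}$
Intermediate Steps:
$I{\left(a \right)} = 8$ ($I{\left(a \right)} = 9 - \frac{a}{a} = 9 - 1 = 8$)
$g = 16238661$ ($g = -9 + \left(551 + 3826\right) \left(349 + 3361\right) = -9 + 4377 \cdot 3710 = -9 + 16238670 = 16238661$)
$\frac{-917 - I{\left(-38 \right)}}{g} = \frac{-917 - 8}{16238661} = \left(-917 - 8\right) \frac{1}{16238661} = \left(-925\right) \frac{1}{16238661} = - \frac{925}{16238661}$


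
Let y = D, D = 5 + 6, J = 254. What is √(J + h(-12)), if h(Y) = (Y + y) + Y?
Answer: √241 ≈ 15.524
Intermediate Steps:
D = 11
y = 11
h(Y) = 11 + 2*Y (h(Y) = (Y + 11) + Y = (11 + Y) + Y = 11 + 2*Y)
√(J + h(-12)) = √(254 + (11 + 2*(-12))) = √(254 + (11 - 24)) = √(254 - 13) = √241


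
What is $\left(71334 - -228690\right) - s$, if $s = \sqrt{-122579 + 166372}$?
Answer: $300024 - \sqrt{43793} \approx 2.9981 \cdot 10^{5}$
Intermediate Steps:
$s = \sqrt{43793} \approx 209.27$
$\left(71334 - -228690\right) - s = \left(71334 - -228690\right) - \sqrt{43793} = \left(71334 + 228690\right) - \sqrt{43793} = 300024 - \sqrt{43793}$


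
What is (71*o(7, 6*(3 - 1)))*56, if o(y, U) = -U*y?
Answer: -333984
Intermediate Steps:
o(y, U) = -U*y
(71*o(7, 6*(3 - 1)))*56 = (71*(-1*6*(3 - 1)*7))*56 = (71*(-1*6*2*7))*56 = (71*(-1*12*7))*56 = (71*(-84))*56 = -5964*56 = -333984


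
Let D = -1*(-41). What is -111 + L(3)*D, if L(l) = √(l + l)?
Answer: -111 + 41*√6 ≈ -10.571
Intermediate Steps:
L(l) = √2*√l (L(l) = √(2*l) = √2*√l)
D = 41
-111 + L(3)*D = -111 + (√2*√3)*41 = -111 + √6*41 = -111 + 41*√6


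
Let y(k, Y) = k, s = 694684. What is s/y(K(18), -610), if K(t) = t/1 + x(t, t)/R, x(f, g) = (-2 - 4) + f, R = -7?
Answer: 2431394/57 ≈ 42656.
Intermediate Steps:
x(f, g) = -6 + f
K(t) = 6/7 + 6*t/7 (K(t) = t/1 + (-6 + t)/(-7) = t*1 + (-6 + t)*(-⅐) = t + (6/7 - t/7) = 6/7 + 6*t/7)
s/y(K(18), -610) = 694684/(6/7 + (6/7)*18) = 694684/(6/7 + 108/7) = 694684/(114/7) = 694684*(7/114) = 2431394/57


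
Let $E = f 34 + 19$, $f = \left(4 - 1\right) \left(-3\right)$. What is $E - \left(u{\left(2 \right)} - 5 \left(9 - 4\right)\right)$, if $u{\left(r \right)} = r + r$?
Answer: $-266$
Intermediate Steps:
$u{\left(r \right)} = 2 r$
$f = -9$ ($f = 3 \left(-3\right) = -9$)
$E = -287$ ($E = \left(-9\right) 34 + 19 = -306 + 19 = -287$)
$E - \left(u{\left(2 \right)} - 5 \left(9 - 4\right)\right) = -287 - \left(2 \cdot 2 - 5 \left(9 - 4\right)\right) = -287 - \left(4 - 5 \left(9 - 4\right)\right) = -287 - \left(4 - 25\right) = -287 - -21 = -287 + 21 = -266$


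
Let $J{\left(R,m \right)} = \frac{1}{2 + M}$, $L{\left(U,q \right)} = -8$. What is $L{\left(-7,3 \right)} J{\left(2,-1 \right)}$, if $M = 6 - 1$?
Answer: $- \frac{8}{7} \approx -1.1429$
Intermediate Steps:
$M = 5$
$J{\left(R,m \right)} = \frac{1}{7}$ ($J{\left(R,m \right)} = \frac{1}{2 + 5} = \frac{1}{7}$)
$L{\left(-7,3 \right)} J{\left(2,-1 \right)} = \left(-8\right) \frac{1}{7} = - \frac{8}{7}$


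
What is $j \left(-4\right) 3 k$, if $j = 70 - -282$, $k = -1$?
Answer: $4224$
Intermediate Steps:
$j = 352$ ($j = 70 + 282 = 352$)
$j \left(-4\right) 3 k = 352 \left(-4\right) 3 \left(-1\right) = 352 \left(\left(-12\right) \left(-1\right)\right) = 352 \cdot 12 = 4224$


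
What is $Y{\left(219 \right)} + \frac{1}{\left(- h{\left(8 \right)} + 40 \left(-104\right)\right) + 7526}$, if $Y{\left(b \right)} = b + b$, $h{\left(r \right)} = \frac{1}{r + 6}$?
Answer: $\frac{20639888}{47123} \approx 438.0$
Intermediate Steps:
$h{\left(r \right)} = \frac{1}{6 + r}$
$Y{\left(b \right)} = 2 b$
$Y{\left(219 \right)} + \frac{1}{\left(- h{\left(8 \right)} + 40 \left(-104\right)\right) + 7526} = 2 \cdot 219 + \frac{1}{\left(- \frac{1}{6 + 8} + 40 \left(-104\right)\right) + 7526} = 438 + \frac{1}{\left(- \frac{1}{14} - 4160\right) + 7526} = 438 + \frac{1}{- \frac{58241}{14} + 7526} = 438 + \frac{1}{\frac{47123}{14}} = 438 + \frac{14}{47123} = \frac{20639888}{47123}$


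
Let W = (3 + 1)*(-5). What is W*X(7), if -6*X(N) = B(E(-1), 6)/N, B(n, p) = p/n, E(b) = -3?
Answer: -20/21 ≈ -0.95238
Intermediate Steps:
X(N) = 1/(3*N) (X(N) = -6/(-3)/(6*N) = -6*(-1/3)/(6*N) = -(-1)/(3*N) = 1/(3*N))
W = -20 (W = 4*(-5) = -20)
W*X(7) = -20/(3*7) = -20*1/21 = -20/21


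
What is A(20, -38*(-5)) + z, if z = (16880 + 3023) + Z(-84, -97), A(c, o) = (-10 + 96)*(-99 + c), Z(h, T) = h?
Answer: 13025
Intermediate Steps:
A(c, o) = -8514 + 86*c (A(c, o) = 86*(-99 + c) = -8514 + 86*c)
z = 19819 (z = (16880 + 3023) - 84 = 19903 - 84 = 19819)
A(20, -38*(-5)) + z = (-8514 + 86*20) + 19819 = (-8514 + 1720) + 19819 = -6794 + 19819 = 13025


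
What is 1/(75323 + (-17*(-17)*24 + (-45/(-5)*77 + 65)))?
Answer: 1/83017 ≈ 1.2046e-5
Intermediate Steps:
1/(75323 + (-17*(-17)*24 + (-45/(-5)*77 + 65))) = 1/(75323 + (289*24 + (-45*(-⅕)*77 + 65))) = 1/(75323 + (6936 + (9*77 + 65))) = 1/(75323 + (6936 + (693 + 65))) = 1/(75323 + (6936 + 758)) = 1/(75323 + 7694) = 1/83017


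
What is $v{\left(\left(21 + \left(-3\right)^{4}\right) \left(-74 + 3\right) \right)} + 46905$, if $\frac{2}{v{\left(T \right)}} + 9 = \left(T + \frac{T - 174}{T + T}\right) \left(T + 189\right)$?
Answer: $\frac{2891532195352739}{61646566365} \approx 46905.0$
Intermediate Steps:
$v{\left(T \right)} = \frac{2}{-9 + \left(189 + T\right) \left(T + \frac{-174 + T}{2 T}\right)}$ ($v{\left(T \right)} = \frac{2}{-9 + \left(T + \frac{T - 174}{T + T}\right) \left(T + 189\right)} = \frac{2}{-9 + \left(T + \frac{-174 + T}{2 T}\right) \left(189 + T\right)} = \frac{2}{-9 + \left(189 + T\right) \left(T + \frac{-174 + T}{2 T}\right)}$)
$v{\left(\left(21 + \left(-3\right)^{4}\right) \left(-74 + 3\right) \right)} + 46905 = \frac{4 \left(21 + \left(-3\right)^{4}\right) \left(-74 + 3\right)}{-32886 - 3 \left(21 + \left(-3\right)^{4}\right) \left(-74 + 3\right) + 2 \left(\left(21 + \left(-3\right)^{4}\right) \left(-74 + 3\right)\right)^{3} + 379 \left(\left(21 + \left(-3\right)^{4}\right) \left(-74 + 3\right)\right)^{2}} + 46905 = \frac{4 \left(21 + 81\right) \left(-71\right)}{-32886 - 3 \left(21 + 81\right) \left(-71\right) + 2 \left(\left(21 + 81\right) \left(-71\right)\right)^{3} + 379 \left(\left(21 + 81\right) \left(-71\right)\right)^{2}} + 46905 = \frac{4 \cdot 102 \left(-71\right)}{-32886 - 3 \cdot 102 \left(-71\right) + 2 \left(102 \left(-71\right)\right)^{3} + 379 \left(102 \left(-71\right)\right)^{2}} + 46905 = 4 \left(-7242\right) \frac{1}{-32886 - -21726 + 2 \left(-7242\right)^{3} + 379 \left(-7242\right)^{2}} + 46905 = 4 \left(-7242\right) \frac{1}{-32886 + 21726 + 2 \left(-379818016488\right) + 379 \cdot 52446564} + 46905 = 4 \left(-7242\right) \frac{1}{-32886 + 21726 - 759636032976 + 19877247756} + 46905 = 4 \left(-7242\right) \frac{1}{-739758796380} + 46905 = 4 \left(-7242\right) \left(- \frac{1}{739758796380}\right) + 46905 = \frac{2414}{61646566365} + 46905 = \frac{2891532195352739}{61646566365}$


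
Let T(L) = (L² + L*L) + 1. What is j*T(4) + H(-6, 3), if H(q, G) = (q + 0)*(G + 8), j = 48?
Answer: 1518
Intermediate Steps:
T(L) = 1 + 2*L² (T(L) = (L² + L²) + 1 = 2*L² + 1 = 1 + 2*L²)
H(q, G) = q*(8 + G)
j*T(4) + H(-6, 3) = 48*(1 + 2*4²) - 6*(8 + 3) = 48*(1 + 2*16) - 6*11 = 48*(1 + 32) - 66 = 48*33 - 66 = 1584 - 66 = 1518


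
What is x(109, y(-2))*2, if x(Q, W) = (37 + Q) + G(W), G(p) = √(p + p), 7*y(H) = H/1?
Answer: 292 + 4*I*√7/7 ≈ 292.0 + 1.5119*I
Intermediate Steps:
y(H) = H/7 (y(H) = (H/1)/7 = (H*1)/7 = H/7)
G(p) = √2*√p (G(p) = √(2*p) = √2*√p)
x(Q, W) = 37 + Q + √2*√W (x(Q, W) = (37 + Q) + √2*√W = 37 + Q + √2*√W)
x(109, y(-2))*2 = (37 + 109 + √2*√((⅐)*(-2)))*2 = (37 + 109 + √2*√(-2/7))*2 = (37 + 109 + √2*(I*√14/7))*2 = (37 + 109 + 2*I*√7/7)*2 = (146 + 2*I*√7/7)*2 = 292 + 4*I*√7/7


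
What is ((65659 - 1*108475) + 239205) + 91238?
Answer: 287627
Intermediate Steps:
((65659 - 1*108475) + 239205) + 91238 = ((65659 - 108475) + 239205) + 91238 = (-42816 + 239205) + 91238 = 196389 + 91238 = 287627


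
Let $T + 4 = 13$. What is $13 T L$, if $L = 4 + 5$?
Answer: $1053$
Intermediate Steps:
$T = 9$ ($T = -4 + 13 = 9$)
$L = 9$
$13 T L = 13 \cdot 9 \cdot 9 = 117 \cdot 9 = 1053$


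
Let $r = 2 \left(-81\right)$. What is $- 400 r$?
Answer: $64800$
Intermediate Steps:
$r = -162$
$- 400 r = \left(-400\right) \left(-162\right) = 64800$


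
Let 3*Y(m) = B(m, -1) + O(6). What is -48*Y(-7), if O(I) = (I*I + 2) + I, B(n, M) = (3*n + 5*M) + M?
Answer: -272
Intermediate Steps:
B(n, M) = 3*n + 6*M
O(I) = 2 + I + I² (O(I) = (I² + 2) + I = (2 + I²) + I = 2 + I + I²)
Y(m) = 38/3 + m (Y(m) = ((3*m + 6*(-1)) + (2 + 6 + 6²))/3 = ((3*m - 6) + (2 + 6 + 36))/3 = ((-6 + 3*m) + 44)/3 = (38 + 3*m)/3 = 38/3 + m)
-48*Y(-7) = -48*(38/3 - 7) = -48*17/3 = -272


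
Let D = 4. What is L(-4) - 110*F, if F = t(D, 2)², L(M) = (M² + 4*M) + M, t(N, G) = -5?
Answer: -2754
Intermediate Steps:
L(M) = M² + 5*M
F = 25 (F = (-5)² = 25)
L(-4) - 110*F = -4*(5 - 4) - 110*25 = -4*1 - 2750 = -4 - 2750 = -2754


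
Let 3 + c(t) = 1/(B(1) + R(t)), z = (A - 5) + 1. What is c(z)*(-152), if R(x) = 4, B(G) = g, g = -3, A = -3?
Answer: 304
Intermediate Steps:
B(G) = -3
z = -7 (z = (-3 - 5) + 1 = -8 + 1 = -7)
c(t) = -2 (c(t) = -3 + 1/(-3 + 4) = -3 + 1/1 = -3 + 1 = -2)
c(z)*(-152) = -2*(-152) = 304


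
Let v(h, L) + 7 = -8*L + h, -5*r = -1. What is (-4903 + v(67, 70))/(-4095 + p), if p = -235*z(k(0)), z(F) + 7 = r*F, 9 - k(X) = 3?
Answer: 5403/2732 ≈ 1.9777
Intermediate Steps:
r = ⅕ (r = -⅕*(-1) = ⅕ ≈ 0.20000)
k(X) = 6 (k(X) = 9 - 1*3 = 9 - 3 = 6)
v(h, L) = -7 + h - 8*L (v(h, L) = -7 + (-8*L + h) = -7 + (h - 8*L) = -7 + h - 8*L)
z(F) = -7 + F/5
p = 1363 (p = -235*(-7 + (⅕)*6) = -235*(-7 + 6/5) = -235*(-29/5) = 1363)
(-4903 + v(67, 70))/(-4095 + p) = (-4903 + (-7 + 67 - 8*70))/(-4095 + 1363) = (-4903 + (-7 + 67 - 560))/(-2732) = (-4903 - 500)*(-1/2732) = -5403*(-1/2732) = 5403/2732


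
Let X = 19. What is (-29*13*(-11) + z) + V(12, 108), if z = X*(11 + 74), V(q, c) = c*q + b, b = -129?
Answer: 6929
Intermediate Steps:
V(q, c) = -129 + c*q (V(q, c) = c*q - 129 = -129 + c*q)
z = 1615 (z = 19*(11 + 74) = 19*85 = 1615)
(-29*13*(-11) + z) + V(12, 108) = (-29*13*(-11) + 1615) + (-129 + 108*12) = (-377*(-11) + 1615) + (-129 + 1296) = (4147 + 1615) + 1167 = 5762 + 1167 = 6929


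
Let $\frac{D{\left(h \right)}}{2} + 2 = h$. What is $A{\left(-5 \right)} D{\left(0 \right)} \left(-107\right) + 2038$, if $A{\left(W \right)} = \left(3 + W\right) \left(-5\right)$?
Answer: $6318$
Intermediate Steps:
$D{\left(h \right)} = -4 + 2 h$
$A{\left(W \right)} = -15 - 5 W$
$A{\left(-5 \right)} D{\left(0 \right)} \left(-107\right) + 2038 = \left(-15 - -25\right) \left(-4 + 2 \cdot 0\right) \left(-107\right) + 2038 = \left(-15 + 25\right) \left(-4 + 0\right) \left(-107\right) + 2038 = 10 \left(-4\right) \left(-107\right) + 2038 = \left(-40\right) \left(-107\right) + 2038 = 4280 + 2038 = 6318$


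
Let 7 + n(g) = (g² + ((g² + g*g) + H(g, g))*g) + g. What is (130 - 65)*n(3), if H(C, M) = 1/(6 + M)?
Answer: 11570/3 ≈ 3856.7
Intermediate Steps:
n(g) = -7 + g + g² + g*(1/(6 + g) + 2*g²) (n(g) = -7 + ((g² + ((g² + g*g) + 1/(6 + g))*g) + g) = -7 + ((g² + ((g² + g²) + 1/(6 + g))*g) + g) = -7 + ((g² + (2*g² + 1/(6 + g))*g) + g) = -7 + ((g² + (1/(6 + g) + 2*g²)*g) + g) = -7 + ((g² + g*(1/(6 + g) + 2*g²)) + g) = -7 + (g + g² + g*(1/(6 + g) + 2*g²)) = -7 + g + g² + g*(1/(6 + g) + 2*g²))
(130 - 65)*n(3) = (130 - 65)*((3 + (6 + 3)*(-7 + 3 + 3² + 2*3³))/(6 + 3)) = 65*((3 + 9*(-7 + 3 + 9 + 2*27))/9) = 65*((3 + 9*(-7 + 3 + 9 + 54))/9) = 65*((3 + 9*59)/9) = 65*((3 + 531)/9) = 65*((⅑)*534) = 65*(178/3) = 11570/3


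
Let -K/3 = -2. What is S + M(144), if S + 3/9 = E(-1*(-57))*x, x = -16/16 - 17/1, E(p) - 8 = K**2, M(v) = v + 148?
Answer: -1501/3 ≈ -500.33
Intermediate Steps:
K = 6 (K = -3*(-2) = 6)
M(v) = 148 + v
E(p) = 44 (E(p) = 8 + 6**2 = 8 + 36 = 44)
x = -18 (x = -16*1/16 - 17*1 = -1 - 17 = -18)
S = -2377/3 (S = -1/3 + 44*(-18) = -1/3 - 792 = -2377/3 ≈ -792.33)
S + M(144) = -2377/3 + (148 + 144) = -2377/3 + 292 = -1501/3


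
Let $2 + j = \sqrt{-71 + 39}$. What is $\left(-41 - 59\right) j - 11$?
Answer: $189 - 400 i \sqrt{2} \approx 189.0 - 565.69 i$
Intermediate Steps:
$j = -2 + 4 i \sqrt{2}$ ($j = -2 + \sqrt{-71 + 39} = -2 + \sqrt{-32} = -2 + 4 i \sqrt{2} \approx -2.0 + 5.6569 i$)
$\left(-41 - 59\right) j - 11 = \left(-41 - 59\right) \left(-2 + 4 i \sqrt{2}\right) - 11 = - 100 \left(-2 + 4 i \sqrt{2}\right) - 11 = \left(200 - 400 i \sqrt{2}\right) - 11 = 189 - 400 i \sqrt{2}$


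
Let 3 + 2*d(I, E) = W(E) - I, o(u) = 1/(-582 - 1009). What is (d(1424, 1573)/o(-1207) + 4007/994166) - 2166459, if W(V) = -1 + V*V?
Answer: -978934981448470/497083 ≈ -1.9694e+9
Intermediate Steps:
W(V) = -1 + V²
o(u) = -1/1591 (o(u) = 1/(-1591) = -1/1591)
d(I, E) = -2 + E²/2 - I/2 (d(I, E) = -3/2 + ((-1 + E²) - I)/2 = -3/2 + (-1 + E² - I)/2 = -3/2 + (-½ + E²/2 - I/2) = -2 + E²/2 - I/2)
(d(1424, 1573)/o(-1207) + 4007/994166) - 2166459 = ((-2 + (½)*1573² - ½*1424)/(-1/1591) + 4007/994166) - 2166459 = ((-2 + (½)*2474329 - 712)*(-1591) + 4007*(1/994166)) - 2166459 = ((-2 + 2474329/2 - 712)*(-1591) + 4007/994166) - 2166459 = ((2472901/2)*(-1591) + 4007/994166) - 2166459 = (-3934385491/2 + 4007/994166) - 2166459 = -977858071509373/497083 - 2166459 = -978934981448470/497083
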